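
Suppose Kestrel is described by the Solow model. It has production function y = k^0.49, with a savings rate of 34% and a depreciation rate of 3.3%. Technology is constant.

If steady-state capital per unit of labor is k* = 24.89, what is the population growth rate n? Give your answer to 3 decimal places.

n ≈ 0.033

In steady state, investment equals break-even investment: s·k^α = (n + δ)·k.
So s / (n + δ) = (k*)^(1−α) = 24.89^0.51 = 5.1520.
Therefore n + δ = s / 5.1520 = 0.34 / 5.1520 = 0.0660, so n = 0.0660 − 0.033 = 0.0330.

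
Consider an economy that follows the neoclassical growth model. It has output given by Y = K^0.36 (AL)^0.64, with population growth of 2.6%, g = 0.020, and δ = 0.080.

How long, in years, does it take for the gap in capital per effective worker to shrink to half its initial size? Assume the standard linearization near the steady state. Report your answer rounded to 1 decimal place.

Near the steady state the convergence rate is λ = (1 − α)(n + g + δ).
λ = (1 − 0.36) × 0.126 = 0.64 × 0.126 = 0.08064
Half-life = ln 2 / λ = 0.6931 / 0.08064 ≈ 8.59 years

t_½ ≈ 8.6 years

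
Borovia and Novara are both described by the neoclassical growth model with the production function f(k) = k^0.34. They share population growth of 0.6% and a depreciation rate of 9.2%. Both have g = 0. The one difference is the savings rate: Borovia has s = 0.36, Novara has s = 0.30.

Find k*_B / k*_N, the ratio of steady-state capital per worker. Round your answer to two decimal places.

Steady-state k* = [s/(n + δ)]^(1/(1−α)), so the ratio is [ (s_B/(n + δ)_B) / (s_N/(n + δ)_N) ]^1.5152.
s_B/(n + δ)_B = 0.36/0.098 = 3.6735; s_N/(n + δ)_N = 0.30/0.098 = 3.0612.
Ratio = (3.6735/3.0612)^1.5152 = 1.2000^1.5152 ≈ 1.3182

k*_B / k*_N ≈ 1.32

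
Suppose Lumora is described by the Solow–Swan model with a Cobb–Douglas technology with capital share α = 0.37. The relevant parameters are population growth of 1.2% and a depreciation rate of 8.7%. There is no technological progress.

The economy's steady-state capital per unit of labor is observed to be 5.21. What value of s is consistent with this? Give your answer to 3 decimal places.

In steady state, investment equals break-even investment: s·k^α = (n + δ)·k.
So s / (n + δ) = (k*)^(1−α) = 5.21^0.63 = 2.8288.
Therefore s = 2.8288 × (n + δ) = 2.8288 × 0.099 = 0.2801.

s ≈ 0.280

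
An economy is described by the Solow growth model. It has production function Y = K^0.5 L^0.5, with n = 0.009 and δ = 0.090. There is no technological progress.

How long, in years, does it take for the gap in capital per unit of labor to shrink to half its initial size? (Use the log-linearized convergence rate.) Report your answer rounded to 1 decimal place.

about 14.0 years

Near the steady state the convergence rate is λ = (1 − α)(n + δ).
λ = (1 − 0.5) × 0.099 = 0.5 × 0.099 = 0.0495
Half-life = ln 2 / λ = 0.6931 / 0.0495 ≈ 14.00 years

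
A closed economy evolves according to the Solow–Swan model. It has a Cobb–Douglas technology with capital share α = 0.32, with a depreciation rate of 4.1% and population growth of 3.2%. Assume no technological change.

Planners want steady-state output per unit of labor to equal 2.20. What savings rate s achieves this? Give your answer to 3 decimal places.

At the steady state, Δk = 0, so s·k^α = (n + δ)·k.
Since y* = [s/(n + δ)]^(α/(1−α)), we have s/(n + δ) = (y*)^((1−α)/α) = 2.20^2.125 = 5.3413.
Therefore s = 5.3413 × (n + δ) = 5.3413 × 0.073 = 0.3899.

s ≈ 0.390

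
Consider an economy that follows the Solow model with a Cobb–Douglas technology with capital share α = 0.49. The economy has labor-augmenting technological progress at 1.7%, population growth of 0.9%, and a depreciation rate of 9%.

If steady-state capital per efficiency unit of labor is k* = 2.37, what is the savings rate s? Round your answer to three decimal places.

At the steady state, Δk = 0, so s·k^α = (n + g + δ)·k.
So s / (n + g + δ) = (k*)^(1−α) = 2.37^0.51 = 1.5528.
Therefore s = 1.5528 × (n + g + δ) = 1.5528 × 0.116 = 0.1801.

s ≈ 0.180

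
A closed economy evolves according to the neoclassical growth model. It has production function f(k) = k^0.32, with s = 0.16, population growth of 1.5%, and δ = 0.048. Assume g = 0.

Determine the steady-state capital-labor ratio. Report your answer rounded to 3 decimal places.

In steady state, investment equals break-even investment: s·k^α = (n + δ)·k.
Dividing both sides by k: k^(1−α) = s / (n + δ).
k^0.68 = 0.16 / (0.015 + 0.048) = 0.16 / 0.063 = 2.5397
k* = 2.5397^(1/0.68) ≈ 3.9379

k* ≈ 3.938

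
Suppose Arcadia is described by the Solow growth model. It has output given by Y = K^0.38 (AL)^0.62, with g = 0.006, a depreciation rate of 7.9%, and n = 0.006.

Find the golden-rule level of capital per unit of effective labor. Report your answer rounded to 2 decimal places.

k_gold ≈ 10.03

The golden rule sets f'(k) = n + g + δ, i.e. α·k^(α−1) = n + g + δ.
So k^(1−α) = α / (n + g + δ) = 0.38 / 0.091 = 4.1758.
k_gold = 4.1758^(1/0.62) ≈ 10.0275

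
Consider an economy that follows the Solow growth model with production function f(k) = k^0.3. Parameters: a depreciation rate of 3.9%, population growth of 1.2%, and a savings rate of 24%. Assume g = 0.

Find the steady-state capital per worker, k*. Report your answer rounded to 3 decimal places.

At the steady state, Δk = 0, so s·k^α = (n + δ)·k.
Rearranging, k^(1−α) = s / (n + δ).
k^0.7 = 0.24 / (0.012 + 0.039) = 0.24 / 0.051 = 4.7059
k* = 4.7059^(1/0.7) ≈ 9.1394

k* = 9.139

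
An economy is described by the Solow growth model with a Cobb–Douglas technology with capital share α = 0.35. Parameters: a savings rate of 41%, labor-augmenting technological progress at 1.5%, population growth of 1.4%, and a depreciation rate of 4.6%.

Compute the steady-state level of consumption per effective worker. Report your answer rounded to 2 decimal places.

Steady state requires s·f(k) = (n + g + δ)·k, i.e. s·k^α = (n + g + δ)·k.
Dividing both sides by k: k^(1−α) = s / (n + g + δ).
k^0.65 = 0.41 / (0.014 + 0.015 + 0.046) = 0.41 / 0.075 = 5.4667
k* = 5.4667^(1/0.65) ≈ 13.6446
y* = (k*)^α = 13.6446^0.35 ≈ 2.4960
c* = (1 − s)·y* = (1 − 0.41) × 2.4960 ≈ 1.4726

c* = 1.47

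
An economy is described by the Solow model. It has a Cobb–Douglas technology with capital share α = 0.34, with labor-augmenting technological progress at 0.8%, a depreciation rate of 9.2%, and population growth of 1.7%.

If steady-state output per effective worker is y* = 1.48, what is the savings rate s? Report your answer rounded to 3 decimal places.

Steady state requires s·f(k) = (n + g + δ)·k, i.e. s·k^α = (n + g + δ)·k.
Since y* = [s/(n + g + δ)]^(α/(1−α)), we have s/(n + g + δ) = (y*)^((1−α)/α) = 1.48^1.9412 = 2.1405.
Therefore s = 2.1405 × (n + g + δ) = 2.1405 × 0.117 = 0.2504.

s ≈ 0.250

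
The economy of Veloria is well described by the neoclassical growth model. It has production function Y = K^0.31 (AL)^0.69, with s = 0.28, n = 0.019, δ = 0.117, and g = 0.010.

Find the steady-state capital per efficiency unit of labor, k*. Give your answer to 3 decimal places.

k* ≈ 2.570

Steady state requires s·f(k) = (n + g + δ)·k, i.e. s·k^α = (n + g + δ)·k.
Rearranging, k^(1−α) = s / (n + g + δ).
k^0.69 = 0.28 / (0.019 + 0.010 + 0.117) = 0.28 / 0.146 = 1.9178
k* = 1.9178^(1/0.69) ≈ 2.5696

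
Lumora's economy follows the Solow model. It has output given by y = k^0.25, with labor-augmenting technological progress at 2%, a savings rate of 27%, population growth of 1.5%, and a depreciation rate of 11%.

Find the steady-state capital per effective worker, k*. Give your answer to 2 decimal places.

k* = 2.29

In steady state, investment equals break-even investment: s·k^α = (n + g + δ)·k.
Rearranging, k^(1−α) = s / (n + g + δ).
k^0.75 = 0.27 / (0.015 + 0.020 + 0.110) = 0.27 / 0.145 = 1.8621
k* = 1.8621^(1/0.75) ≈ 2.2909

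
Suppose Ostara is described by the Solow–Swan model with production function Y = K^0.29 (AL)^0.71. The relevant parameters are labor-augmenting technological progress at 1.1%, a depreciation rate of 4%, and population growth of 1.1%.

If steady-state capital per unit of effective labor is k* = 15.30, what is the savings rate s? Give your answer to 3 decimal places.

s ≈ 0.430

Steady state requires s·f(k) = (n + g + δ)·k, i.e. s·k^α = (n + g + δ)·k.
So s / (n + g + δ) = (k*)^(1−α) = 15.30^0.71 = 6.9363.
Therefore s = 6.9363 × (n + g + δ) = 6.9363 × 0.062 = 0.4301.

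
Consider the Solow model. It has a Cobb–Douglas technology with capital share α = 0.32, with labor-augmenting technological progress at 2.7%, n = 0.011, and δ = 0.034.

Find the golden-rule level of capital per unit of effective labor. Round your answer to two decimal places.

The golden rule sets f'(k) = n + g + δ, i.e. α·k^(α−1) = n + g + δ.
So k^(1−α) = α / (n + g + δ) = 0.32 / 0.072 = 4.4444.
k_gold = 4.4444^(1/0.68) ≈ 8.9674

k_gold ≈ 8.97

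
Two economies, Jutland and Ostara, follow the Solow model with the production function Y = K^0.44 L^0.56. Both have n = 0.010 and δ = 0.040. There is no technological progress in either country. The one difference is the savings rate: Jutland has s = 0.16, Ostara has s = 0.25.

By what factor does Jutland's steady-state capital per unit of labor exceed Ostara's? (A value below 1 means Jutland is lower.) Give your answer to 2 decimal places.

ratio ≈ 0.45

Steady-state k* = [s/(n + δ)]^(1/(1−α)), so the ratio is [ (s_J/(n + δ)_J) / (s_O/(n + δ)_O) ]^1.7857.
s_J/(n + δ)_J = 0.16/0.050 = 3.2000; s_O/(n + δ)_O = 0.25/0.050 = 5.0000.
Ratio = (3.2000/5.0000)^1.7857 = 0.6400^1.7857 ≈ 0.4507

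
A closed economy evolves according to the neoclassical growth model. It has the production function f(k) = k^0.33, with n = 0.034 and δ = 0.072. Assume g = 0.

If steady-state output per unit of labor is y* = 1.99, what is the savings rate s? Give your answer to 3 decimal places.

s ≈ 0.429

Steady state requires s·f(k) = (n + δ)·k, i.e. s·k^α = (n + δ)·k.
Since y* = [s/(n + δ)]^(α/(1−α)), we have s/(n + δ) = (y*)^((1−α)/α) = 1.99^2.0303 = 4.0435.
Therefore s = 4.0435 × (n + δ) = 4.0435 × 0.106 = 0.4286.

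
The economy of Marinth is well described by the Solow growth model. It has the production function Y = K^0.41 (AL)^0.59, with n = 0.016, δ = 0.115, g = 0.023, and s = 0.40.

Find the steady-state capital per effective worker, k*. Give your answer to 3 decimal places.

k* = 5.042

In steady state, investment equals break-even investment: s·k^α = (n + g + δ)·k.
Rearranging, k^(1−α) = s / (n + g + δ).
k^0.59 = 0.40 / (0.016 + 0.023 + 0.115) = 0.40 / 0.154 = 2.5974
k* = 2.5974^(1/0.59) ≈ 5.0421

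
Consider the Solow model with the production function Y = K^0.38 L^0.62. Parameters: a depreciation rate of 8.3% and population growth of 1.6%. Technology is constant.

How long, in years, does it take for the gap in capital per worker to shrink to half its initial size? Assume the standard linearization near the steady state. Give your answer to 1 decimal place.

Near the steady state the convergence rate is λ = (1 − α)(n + δ).
λ = (1 − 0.38) × 0.099 = 0.62 × 0.099 = 0.06138
Half-life = ln 2 / λ = 0.6931 / 0.06138 ≈ 11.29 years

half-life ≈ 11.3 years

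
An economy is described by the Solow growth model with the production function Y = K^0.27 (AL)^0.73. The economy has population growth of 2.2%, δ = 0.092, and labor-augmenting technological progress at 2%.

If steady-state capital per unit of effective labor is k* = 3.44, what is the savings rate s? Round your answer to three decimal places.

s ≈ 0.330

Steady state requires s·f(k) = (n + g + δ)·k, i.e. s·k^α = (n + g + δ)·k.
So s / (n + g + δ) = (k*)^(1−α) = 3.44^0.73 = 2.4643.
Therefore s = 2.4643 × (n + g + δ) = 2.4643 × 0.134 = 0.3302.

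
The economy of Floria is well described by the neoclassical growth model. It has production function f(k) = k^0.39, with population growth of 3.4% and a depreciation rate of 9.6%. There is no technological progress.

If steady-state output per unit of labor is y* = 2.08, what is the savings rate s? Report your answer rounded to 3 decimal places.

s ≈ 0.409

At the steady state, Δk = 0, so s·k^α = (n + δ)·k.
Since y* = [s/(n + δ)]^(α/(1−α)), we have s/(n + δ) = (y*)^((1−α)/α) = 2.08^1.5641 = 3.1440.
Therefore s = 3.1440 × (n + δ) = 3.1440 × 0.130 = 0.4087.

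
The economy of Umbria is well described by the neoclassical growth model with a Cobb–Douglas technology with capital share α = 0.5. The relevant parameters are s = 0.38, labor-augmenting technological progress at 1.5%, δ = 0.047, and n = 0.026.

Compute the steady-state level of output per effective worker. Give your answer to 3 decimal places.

Steady state requires s·f(k) = (n + g + δ)·k, i.e. s·k^α = (n + g + δ)·k.
Dividing both sides by k: k^(1−α) = s / (n + g + δ).
k^0.5 = 0.38 / (0.026 + 0.015 + 0.047) = 0.38 / 0.088 = 4.3182
k* = 4.3182^(1/0.5) ≈ 18.6469
y* = (k*)^α = 18.6469^0.5 ≈ 4.3182

y* = 4.318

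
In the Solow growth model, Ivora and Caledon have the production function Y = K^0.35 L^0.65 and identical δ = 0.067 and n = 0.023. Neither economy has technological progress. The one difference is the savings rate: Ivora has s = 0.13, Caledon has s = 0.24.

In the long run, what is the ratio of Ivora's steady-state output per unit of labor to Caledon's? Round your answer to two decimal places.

Steady-state y* = [s/(n + δ)]^(α/(1−α)), so the ratio is [ (s_I/(n + δ)_I) / (s_C/(n + δ)_C) ]^0.5385.
s_I/(n + δ)_I = 0.13/0.090 = 1.4444; s_C/(n + δ)_C = 0.24/0.090 = 2.6667.
Ratio = (1.4444/2.6667)^0.5385 = 0.5416^0.5385 ≈ 0.7188

y*_I / y*_C ≈ 0.72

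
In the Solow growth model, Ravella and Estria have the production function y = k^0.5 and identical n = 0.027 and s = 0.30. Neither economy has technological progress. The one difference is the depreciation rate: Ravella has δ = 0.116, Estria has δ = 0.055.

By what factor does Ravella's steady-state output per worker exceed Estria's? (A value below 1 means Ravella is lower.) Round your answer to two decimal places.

Steady-state y* = [s/(n + δ)]^(α/(1−α)), so the ratio is [ (s_R/(n + δ)_R) / (s_E/(n + δ)_E) ]^1.
s_R/(n + δ)_R = 0.30/0.143 = 2.0979; s_E/(n + δ)_E = 0.30/0.082 = 3.6585.
Ratio = (2.0979/3.6585)^1 = 0.5734^1 ≈ 0.5734

ratio ≈ 0.57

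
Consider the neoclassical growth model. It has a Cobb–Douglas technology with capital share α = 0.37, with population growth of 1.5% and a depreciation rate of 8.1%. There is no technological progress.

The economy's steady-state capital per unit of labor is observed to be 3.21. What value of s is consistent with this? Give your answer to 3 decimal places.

At the steady state, Δk = 0, so s·k^α = (n + δ)·k.
So s / (n + δ) = (k*)^(1−α) = 3.21^0.63 = 2.0850.
Therefore s = 2.0850 × (n + δ) = 2.0850 × 0.096 = 0.2002.

s ≈ 0.200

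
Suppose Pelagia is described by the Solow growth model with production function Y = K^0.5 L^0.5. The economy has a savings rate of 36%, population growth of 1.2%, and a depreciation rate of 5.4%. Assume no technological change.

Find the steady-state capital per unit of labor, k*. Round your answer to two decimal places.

k* = 29.75

In steady state, investment equals break-even investment: s·k^α = (n + δ)·k.
Rearranging, k^(1−α) = s / (n + δ).
k^0.5 = 0.36 / (0.012 + 0.054) = 0.36 / 0.066 = 5.4545
k* = 5.4545^(1/0.5) ≈ 29.7516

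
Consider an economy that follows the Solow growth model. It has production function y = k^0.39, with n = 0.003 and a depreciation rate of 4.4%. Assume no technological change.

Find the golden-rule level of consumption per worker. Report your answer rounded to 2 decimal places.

At the golden rule, f'(k) = n + δ, so α·k^(α−1) = n + δ and k_gold = (α/(n + δ))^(1/(1−α)).
k_gold = (0.39/0.047)^(1/0.61) = 8.2979^1.6393 ≈ 32.0970
c_gold = f(k_gold) − (n + δ)·k_gold = 3.8683 − 0.047×32.0970 ≈ 2.3597

c_gold ≈ 2.36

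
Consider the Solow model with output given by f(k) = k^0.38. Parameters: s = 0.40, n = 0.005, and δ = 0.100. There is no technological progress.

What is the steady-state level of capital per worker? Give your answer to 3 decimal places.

k* = 8.647

In steady state, investment equals break-even investment: s·k^α = (n + δ)·k.
Rearranging, k^(1−α) = s / (n + δ).
k^0.62 = 0.40 / (0.005 + 0.100) = 0.40 / 0.105 = 3.8095
k* = 3.8095^(1/0.62) ≈ 8.6474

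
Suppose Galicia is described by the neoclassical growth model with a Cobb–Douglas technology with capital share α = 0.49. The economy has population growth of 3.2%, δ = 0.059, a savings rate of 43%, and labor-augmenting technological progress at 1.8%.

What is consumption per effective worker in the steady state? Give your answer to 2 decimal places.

c* = 2.13

At the steady state, Δk = 0, so s·k^α = (n + g + δ)·k.
Dividing both sides by k: k^(1−α) = s / (n + g + δ).
k^0.51 = 0.43 / (0.032 + 0.018 + 0.059) = 0.43 / 0.109 = 3.9450
k* = 3.9450^(1/0.51) ≈ 14.7475
y* = (k*)^α = 14.7475^0.49 ≈ 3.7383
c* = (1 − s)·y* = (1 − 0.43) × 3.7383 ≈ 2.1308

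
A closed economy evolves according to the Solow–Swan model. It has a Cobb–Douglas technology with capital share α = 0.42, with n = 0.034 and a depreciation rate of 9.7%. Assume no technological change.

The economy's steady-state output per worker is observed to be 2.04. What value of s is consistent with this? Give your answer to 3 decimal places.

s ≈ 0.351

Steady state requires s·f(k) = (n + δ)·k, i.e. s·k^α = (n + δ)·k.
Since y* = [s/(n + δ)]^(α/(1−α)), we have s/(n + δ) = (y*)^((1−α)/α) = 2.04^1.381 = 2.6767.
Therefore s = 2.6767 × (n + δ) = 2.6767 × 0.131 = 0.3506.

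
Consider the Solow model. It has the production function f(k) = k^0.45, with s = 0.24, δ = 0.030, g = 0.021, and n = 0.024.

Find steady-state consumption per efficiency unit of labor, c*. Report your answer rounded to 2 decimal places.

Steady state requires s·f(k) = (n + g + δ)·k, i.e. s·k^α = (n + g + δ)·k.
Dividing both sides by k: k^(1−α) = s / (n + g + δ).
k^0.55 = 0.24 / (0.024 + 0.021 + 0.030) = 0.24 / 0.075 = 3.2000
k* = 3.2000^(1/0.55) ≈ 8.2881
y* = (k*)^α = 8.2881^0.45 ≈ 2.5900
c* = (1 − s)·y* = (1 − 0.24) × 2.5900 ≈ 1.9684

c* ≈ 1.97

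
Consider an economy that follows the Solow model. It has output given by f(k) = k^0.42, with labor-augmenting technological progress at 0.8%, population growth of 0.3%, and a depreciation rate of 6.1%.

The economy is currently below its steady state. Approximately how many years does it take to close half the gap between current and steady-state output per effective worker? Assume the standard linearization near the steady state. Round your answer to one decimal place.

t_½ ≈ 16.6 years

Near the steady state the convergence rate is λ = (1 − α)(n + g + δ).
λ = (1 − 0.42) × 0.072 = 0.58 × 0.072 = 0.04176
Half-life = ln 2 / λ = 0.6931 / 0.04176 ≈ 16.60 years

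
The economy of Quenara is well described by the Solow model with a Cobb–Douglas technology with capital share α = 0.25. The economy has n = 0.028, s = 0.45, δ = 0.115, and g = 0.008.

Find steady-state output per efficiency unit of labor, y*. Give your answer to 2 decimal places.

y* = 1.44

Steady state requires s·f(k) = (n + g + δ)·k, i.e. s·k^α = (n + g + δ)·k.
Dividing both sides by k: k^(1−α) = s / (n + g + δ).
k^0.75 = 0.45 / (0.028 + 0.008 + 0.115) = 0.45 / 0.151 = 2.9801
k* = 2.9801^(1/0.75) ≈ 4.2885
y* = (k*)^α = 4.2885^0.25 ≈ 1.4391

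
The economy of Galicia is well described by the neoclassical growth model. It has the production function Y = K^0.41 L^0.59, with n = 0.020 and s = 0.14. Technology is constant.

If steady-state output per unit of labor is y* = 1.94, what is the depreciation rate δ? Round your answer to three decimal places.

δ ≈ 0.034

At the steady state, Δk = 0, so s·k^α = (n + δ)·k.
Since y* = [s/(n + δ)]^(α/(1−α)), we have s/(n + δ) = (y*)^((1−α)/α) = 1.94^1.439 = 2.5951.
Therefore n + δ = s / 2.5951 = 0.14 / 2.5951 = 0.0539, so δ = 0.0539 − 0.020 = 0.0339.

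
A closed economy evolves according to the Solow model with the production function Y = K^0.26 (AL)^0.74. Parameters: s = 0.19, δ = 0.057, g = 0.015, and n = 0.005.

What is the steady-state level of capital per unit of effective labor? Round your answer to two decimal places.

k* ≈ 3.39

At the steady state, Δk = 0, so s·k^α = (n + g + δ)·k.
Rearranging, k^(1−α) = s / (n + g + δ).
k^0.74 = 0.19 / (0.005 + 0.015 + 0.057) = 0.19 / 0.077 = 2.4675
k* = 2.4675^(1/0.74) ≈ 3.3890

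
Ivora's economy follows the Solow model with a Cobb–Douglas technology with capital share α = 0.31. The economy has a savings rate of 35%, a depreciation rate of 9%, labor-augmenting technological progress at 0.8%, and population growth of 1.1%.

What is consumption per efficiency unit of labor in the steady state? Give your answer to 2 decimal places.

c* ≈ 1.10

Steady state requires s·f(k) = (n + g + δ)·k, i.e. s·k^α = (n + g + δ)·k.
Rearranging, k^(1−α) = s / (n + g + δ).
k^0.69 = 0.35 / (0.011 + 0.008 + 0.090) = 0.35 / 0.109 = 3.2110
k* = 3.2110^(1/0.69) ≈ 5.4233
y* = (k*)^α = 5.4233^0.31 ≈ 1.6890
c* = (1 − s)·y* = (1 − 0.35) × 1.6890 ≈ 1.0979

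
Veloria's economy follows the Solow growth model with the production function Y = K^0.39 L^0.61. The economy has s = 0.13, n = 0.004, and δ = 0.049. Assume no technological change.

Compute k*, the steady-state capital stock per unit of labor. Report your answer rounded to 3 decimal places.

At the steady state, Δk = 0, so s·k^α = (n + δ)·k.
Rearranging, k^(1−α) = s / (n + δ).
k^0.61 = 0.13 / (0.004 + 0.049) = 0.13 / 0.053 = 2.4528
k* = 2.4528^(1/0.61) ≈ 4.3530

k* = 4.353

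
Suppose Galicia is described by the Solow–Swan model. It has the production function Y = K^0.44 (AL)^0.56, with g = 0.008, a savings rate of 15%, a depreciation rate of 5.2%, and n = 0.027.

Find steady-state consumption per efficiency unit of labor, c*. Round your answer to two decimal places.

c* ≈ 1.30

In steady state, investment equals break-even investment: s·k^α = (n + g + δ)·k.
Dividing both sides by k: k^(1−α) = s / (n + g + δ).
k^0.56 = 0.15 / (0.027 + 0.008 + 0.052) = 0.15 / 0.087 = 1.7241
k* = 1.7241^(1/0.56) ≈ 2.6450
y* = (k*)^α = 2.6450^0.44 ≈ 1.5341
c* = (1 − s)·y* = (1 − 0.15) × 1.5341 ≈ 1.3040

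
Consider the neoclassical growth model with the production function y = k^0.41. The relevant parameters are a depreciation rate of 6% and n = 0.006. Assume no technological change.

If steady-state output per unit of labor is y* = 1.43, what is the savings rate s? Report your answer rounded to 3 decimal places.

s ≈ 0.110

Steady state requires s·f(k) = (n + δ)·k, i.e. s·k^α = (n + δ)·k.
Since y* = [s/(n + δ)]^(α/(1−α)), we have s/(n + δ) = (y*)^((1−α)/α) = 1.43^1.439 = 1.6731.
Therefore s = 1.6731 × (n + δ) = 1.6731 × 0.066 = 0.1104.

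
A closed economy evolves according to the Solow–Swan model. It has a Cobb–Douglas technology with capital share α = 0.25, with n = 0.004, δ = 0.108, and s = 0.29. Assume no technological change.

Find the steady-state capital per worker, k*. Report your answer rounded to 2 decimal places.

k* = 3.56

In steady state, investment equals break-even investment: s·k^α = (n + δ)·k.
Dividing both sides by k: k^(1−α) = s / (n + δ).
k^0.75 = 0.29 / (0.004 + 0.108) = 0.29 / 0.112 = 2.5893
k* = 2.5893^(1/0.75) ≈ 3.5556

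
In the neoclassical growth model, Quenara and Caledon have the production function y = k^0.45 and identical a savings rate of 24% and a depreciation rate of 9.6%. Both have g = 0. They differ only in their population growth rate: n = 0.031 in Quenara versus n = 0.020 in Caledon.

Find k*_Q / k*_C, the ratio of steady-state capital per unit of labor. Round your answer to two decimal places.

ratio ≈ 0.85

Steady-state k* = [s/(n + δ)]^(1/(1−α)), so the ratio is [ (s_Q/(n + δ)_Q) / (s_C/(n + δ)_C) ]^1.8182.
s_Q/(n + δ)_Q = 0.24/0.127 = 1.8898; s_C/(n + δ)_C = 0.24/0.116 = 2.0690.
Ratio = (1.8898/2.0690)^1.8182 = 0.9134^1.8182 ≈ 0.8482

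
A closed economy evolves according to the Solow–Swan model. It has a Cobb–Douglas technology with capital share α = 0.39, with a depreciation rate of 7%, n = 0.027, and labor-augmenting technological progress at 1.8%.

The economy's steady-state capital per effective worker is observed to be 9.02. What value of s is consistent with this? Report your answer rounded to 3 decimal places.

s ≈ 0.440

At the steady state, Δk = 0, so s·k^α = (n + g + δ)·k.
So s / (n + g + δ) = (k*)^(1−α) = 9.02^0.61 = 3.8254.
Therefore s = 3.8254 × (n + g + δ) = 3.8254 × 0.115 = 0.4399.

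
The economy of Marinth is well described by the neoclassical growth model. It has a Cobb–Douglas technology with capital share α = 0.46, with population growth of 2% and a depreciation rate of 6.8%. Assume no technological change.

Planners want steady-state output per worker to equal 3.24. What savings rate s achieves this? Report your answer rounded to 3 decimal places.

s ≈ 0.350

In steady state, investment equals break-even investment: s·k^α = (n + δ)·k.
Since y* = [s/(n + δ)]^(α/(1−α)), we have s/(n + δ) = (y*)^((1−α)/α) = 3.24^1.1739 = 3.9749.
Therefore s = 3.9749 × (n + δ) = 3.9749 × 0.088 = 0.3498.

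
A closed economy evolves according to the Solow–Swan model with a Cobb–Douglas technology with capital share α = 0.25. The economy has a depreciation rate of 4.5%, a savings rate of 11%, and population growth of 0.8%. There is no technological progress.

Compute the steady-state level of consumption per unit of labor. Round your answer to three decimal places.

Steady state requires s·f(k) = (n + δ)·k, i.e. s·k^α = (n + δ)·k.
Dividing both sides by k: k^(1−α) = s / (n + δ).
k^0.75 = 0.11 / (0.008 + 0.045) = 0.11 / 0.053 = 2.0755
k* = 2.0755^(1/0.75) ≈ 2.6475
y* = (k*)^α = 2.6475^0.25 ≈ 1.2756
c* = (1 − s)·y* = (1 − 0.11) × 1.2756 ≈ 1.1353

c* ≈ 1.135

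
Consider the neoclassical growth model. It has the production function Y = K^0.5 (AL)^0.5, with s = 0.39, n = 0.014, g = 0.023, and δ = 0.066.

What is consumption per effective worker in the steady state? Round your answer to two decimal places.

c* ≈ 2.31

At the steady state, Δk = 0, so s·k^α = (n + g + δ)·k.
Rearranging, k^(1−α) = s / (n + g + δ).
k^0.5 = 0.39 / (0.014 + 0.023 + 0.066) = 0.39 / 0.103 = 3.7864
k* = 3.7864^(1/0.5) ≈ 14.3368
y* = (k*)^α = 14.3368^0.5 ≈ 3.7864
c* = (1 − s)·y* = (1 − 0.39) × 3.7864 ≈ 2.3097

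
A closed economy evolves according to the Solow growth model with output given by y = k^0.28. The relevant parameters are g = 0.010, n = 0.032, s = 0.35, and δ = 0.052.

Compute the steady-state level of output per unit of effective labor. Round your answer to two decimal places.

At the steady state, Δk = 0, so s·k^α = (n + g + δ)·k.
Rearranging, k^(1−α) = s / (n + g + δ).
k^0.72 = 0.35 / (0.032 + 0.010 + 0.052) = 0.35 / 0.094 = 3.7234
k* = 3.7234^(1/0.72) ≈ 6.2083
y* = (k*)^α = 6.2083^0.28 ≈ 1.6674

y* = 1.67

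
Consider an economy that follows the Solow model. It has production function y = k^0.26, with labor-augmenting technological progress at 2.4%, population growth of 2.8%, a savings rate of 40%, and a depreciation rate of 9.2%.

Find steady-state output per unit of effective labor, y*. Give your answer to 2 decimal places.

In steady state, investment equals break-even investment: s·k^α = (n + g + δ)·k.
Dividing both sides by k: k^(1−α) = s / (n + g + δ).
k^0.74 = 0.40 / (0.028 + 0.024 + 0.092) = 0.40 / 0.144 = 2.7778
k* = 2.7778^(1/0.74) ≈ 3.9774
y* = (k*)^α = 3.9774^0.26 ≈ 1.4318

y* ≈ 1.43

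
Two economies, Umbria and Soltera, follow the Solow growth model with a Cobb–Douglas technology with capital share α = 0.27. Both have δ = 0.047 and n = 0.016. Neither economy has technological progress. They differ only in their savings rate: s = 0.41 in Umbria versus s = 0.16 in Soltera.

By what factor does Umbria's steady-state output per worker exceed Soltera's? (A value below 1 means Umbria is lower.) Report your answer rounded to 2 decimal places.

Steady-state y* = [s/(n + δ)]^(α/(1−α)), so the ratio is [ (s_U/(n + δ)_U) / (s_S/(n + δ)_S) ]^0.3699.
s_U/(n + δ)_U = 0.41/0.063 = 6.5079; s_S/(n + δ)_S = 0.16/0.063 = 2.5397.
Ratio = (6.5079/2.5397)^0.3699 = 2.5625^0.3699 ≈ 1.4163

ratio ≈ 1.42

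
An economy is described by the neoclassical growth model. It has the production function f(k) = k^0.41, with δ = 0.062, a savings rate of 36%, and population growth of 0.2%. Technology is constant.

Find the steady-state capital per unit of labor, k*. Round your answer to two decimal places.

k* = 18.68

At the steady state, Δk = 0, so s·k^α = (n + δ)·k.
Dividing both sides by k: k^(1−α) = s / (n + δ).
k^0.59 = 0.36 / (0.002 + 0.062) = 0.36 / 0.064 = 5.6250
k* = 5.6250^(1/0.59) ≈ 18.6807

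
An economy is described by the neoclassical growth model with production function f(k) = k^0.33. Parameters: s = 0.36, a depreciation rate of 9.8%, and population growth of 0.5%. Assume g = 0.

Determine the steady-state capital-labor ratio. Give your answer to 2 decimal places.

k* = 6.47

In steady state, investment equals break-even investment: s·k^α = (n + δ)·k.
Rearranging, k^(1−α) = s / (n + δ).
k^0.67 = 0.36 / (0.005 + 0.098) = 0.36 / 0.103 = 3.4951
k* = 3.4951^(1/0.67) ≈ 6.4734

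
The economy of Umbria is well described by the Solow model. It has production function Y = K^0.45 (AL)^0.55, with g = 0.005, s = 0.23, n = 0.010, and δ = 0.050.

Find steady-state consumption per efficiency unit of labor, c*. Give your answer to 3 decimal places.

At the steady state, Δk = 0, so s·k^α = (n + g + δ)·k.
Rearranging, k^(1−α) = s / (n + g + δ).
k^0.55 = 0.23 / (0.010 + 0.005 + 0.050) = 0.23 / 0.065 = 3.5385
k* = 3.5385^(1/0.55) ≈ 9.9507
y* = (k*)^α = 9.9507^0.45 ≈ 2.8121
c* = (1 − s)·y* = (1 − 0.23) × 2.8121 ≈ 2.1653

c* = 2.165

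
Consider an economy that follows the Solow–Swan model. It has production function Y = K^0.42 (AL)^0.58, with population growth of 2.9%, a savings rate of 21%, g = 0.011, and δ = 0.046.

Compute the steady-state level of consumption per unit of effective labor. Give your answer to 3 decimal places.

At the steady state, Δk = 0, so s·k^α = (n + g + δ)·k.
Rearranging, k^(1−α) = s / (n + g + δ).
k^0.58 = 0.21 / (0.029 + 0.011 + 0.046) = 0.21 / 0.086 = 2.4419
k* = 2.4419^(1/0.58) ≈ 4.6612
y* = (k*)^α = 4.6612^0.42 ≈ 1.9088
c* = (1 − s)·y* = (1 − 0.21) × 1.9088 ≈ 1.5080

c* = 1.508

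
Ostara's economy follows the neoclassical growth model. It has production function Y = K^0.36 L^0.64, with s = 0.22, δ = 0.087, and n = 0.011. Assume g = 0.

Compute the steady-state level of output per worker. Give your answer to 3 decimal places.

In steady state, investment equals break-even investment: s·k^α = (n + δ)·k.
Dividing both sides by k: k^(1−α) = s / (n + δ).
k^0.64 = 0.22 / (0.011 + 0.087) = 0.22 / 0.098 = 2.2449
k* = 2.2449^(1/0.64) ≈ 3.5379
y* = (k*)^α = 3.5379^0.36 ≈ 1.5760

y* = 1.576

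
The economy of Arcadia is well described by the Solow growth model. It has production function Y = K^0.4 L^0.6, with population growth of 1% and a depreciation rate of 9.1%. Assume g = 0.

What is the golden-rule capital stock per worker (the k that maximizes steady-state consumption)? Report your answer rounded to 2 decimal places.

The golden rule sets f'(k) = n + δ, i.e. α·k^(α−1) = n + δ.
So k^(1−α) = α / (n + δ) = 0.4 / 0.101 = 3.9604.
k_gold = 3.9604^(1/0.6) ≈ 9.9136

k_gold ≈ 9.91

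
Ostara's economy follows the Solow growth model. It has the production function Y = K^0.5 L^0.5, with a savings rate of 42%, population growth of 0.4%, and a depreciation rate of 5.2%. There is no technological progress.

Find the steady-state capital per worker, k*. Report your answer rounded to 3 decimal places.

k* = 56.250

In steady state, investment equals break-even investment: s·k^α = (n + δ)·k.
Dividing both sides by k: k^(1−α) = s / (n + δ).
k^0.5 = 0.42 / (0.004 + 0.052) = 0.42 / 0.056 = 7.5000
k* = 7.5000^(1/0.5) ≈ 56.2500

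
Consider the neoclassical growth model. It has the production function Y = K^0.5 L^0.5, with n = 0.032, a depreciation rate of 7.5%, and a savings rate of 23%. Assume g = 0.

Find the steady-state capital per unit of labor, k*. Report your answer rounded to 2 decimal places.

k* ≈ 4.62

At the steady state, Δk = 0, so s·k^α = (n + δ)·k.
Rearranging, k^(1−α) = s / (n + δ).
k^0.5 = 0.23 / (0.032 + 0.075) = 0.23 / 0.107 = 2.1495
k* = 2.1495^(1/0.5) ≈ 4.6204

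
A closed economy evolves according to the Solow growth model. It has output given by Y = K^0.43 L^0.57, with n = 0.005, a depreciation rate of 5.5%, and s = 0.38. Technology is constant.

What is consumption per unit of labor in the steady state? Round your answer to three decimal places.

At the steady state, Δk = 0, so s·k^α = (n + δ)·k.
Dividing both sides by k: k^(1−α) = s / (n + δ).
k^0.57 = 0.38 / (0.005 + 0.055) = 0.38 / 0.060 = 6.3333
k* = 6.3333^(1/0.57) ≈ 25.4899
y* = (k*)^α = 25.4899^0.43 ≈ 4.0247
c* = (1 − s)·y* = (1 − 0.38) × 4.0247 ≈ 2.4953

c* = 2.495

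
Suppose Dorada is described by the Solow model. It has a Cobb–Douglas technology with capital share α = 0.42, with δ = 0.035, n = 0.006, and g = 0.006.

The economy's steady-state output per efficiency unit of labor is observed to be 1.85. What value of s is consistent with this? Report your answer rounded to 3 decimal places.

s ≈ 0.110

Steady state requires s·f(k) = (n + g + δ)·k, i.e. s·k^α = (n + g + δ)·k.
Since y* = [s/(n + g + δ)]^(α/(1−α)), we have s/(n + g + δ) = (y*)^((1−α)/α) = 1.85^1.381 = 2.3386.
Therefore s = 2.3386 × (n + g + δ) = 2.3386 × 0.047 = 0.1099.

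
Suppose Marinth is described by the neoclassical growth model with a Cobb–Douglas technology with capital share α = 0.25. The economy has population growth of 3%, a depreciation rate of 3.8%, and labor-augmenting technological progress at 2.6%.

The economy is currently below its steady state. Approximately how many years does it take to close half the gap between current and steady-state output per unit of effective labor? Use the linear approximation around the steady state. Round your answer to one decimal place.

about 9.8 years

Near the steady state the convergence rate is λ = (1 − α)(n + g + δ).
λ = (1 − 0.25) × 0.094 = 0.75 × 0.094 = 0.0705
Half-life = ln 2 / λ = 0.6931 / 0.0705 ≈ 9.83 years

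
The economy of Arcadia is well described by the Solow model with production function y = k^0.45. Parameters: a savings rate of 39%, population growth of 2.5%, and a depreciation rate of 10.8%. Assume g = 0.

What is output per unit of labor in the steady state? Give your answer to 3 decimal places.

y* = 2.411

Steady state requires s·f(k) = (n + δ)·k, i.e. s·k^α = (n + δ)·k.
Rearranging, k^(1−α) = s / (n + δ).
k^0.55 = 0.39 / (0.025 + 0.108) = 0.39 / 0.133 = 2.9323
k* = 2.9323^(1/0.55) ≈ 7.0708
y* = (k*)^α = 7.0708^0.45 ≈ 2.4114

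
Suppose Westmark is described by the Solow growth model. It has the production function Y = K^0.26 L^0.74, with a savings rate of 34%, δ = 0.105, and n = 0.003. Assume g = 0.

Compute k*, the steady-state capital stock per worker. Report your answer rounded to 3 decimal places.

k* ≈ 4.710

In steady state, investment equals break-even investment: s·k^α = (n + δ)·k.
Rearranging, k^(1−α) = s / (n + δ).
k^0.74 = 0.34 / (0.003 + 0.105) = 0.34 / 0.108 = 3.1481
k* = 3.1481^(1/0.74) ≈ 4.7102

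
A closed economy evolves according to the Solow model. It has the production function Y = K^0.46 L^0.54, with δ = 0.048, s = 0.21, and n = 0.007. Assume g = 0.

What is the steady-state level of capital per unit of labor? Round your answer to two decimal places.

In steady state, investment equals break-even investment: s·k^α = (n + δ)·k.
Dividing both sides by k: k^(1−α) = s / (n + δ).
k^0.54 = 0.21 / (0.007 + 0.048) = 0.21 / 0.055 = 3.8182
k* = 3.8182^(1/0.54) ≈ 11.9541

k* = 11.95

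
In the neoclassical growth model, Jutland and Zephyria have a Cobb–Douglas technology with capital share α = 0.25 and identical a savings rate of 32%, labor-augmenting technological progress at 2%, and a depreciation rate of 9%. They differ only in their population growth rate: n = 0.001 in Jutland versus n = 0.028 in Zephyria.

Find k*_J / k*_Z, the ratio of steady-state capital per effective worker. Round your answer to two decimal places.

ratio ≈ 1.34

Steady-state k* = [s/(n + g + δ)]^(1/(1−α)), so the ratio is [ (s_J/(n + g + δ)_J) / (s_Z/(n + g + δ)_Z) ]^1.3333.
s_J/(n + g + δ)_J = 0.32/0.111 = 2.8829; s_Z/(n + g + δ)_Z = 0.32/0.138 = 2.3188.
Ratio = (2.8829/2.3188)^1.3333 = 1.2433^1.3333 ≈ 1.3369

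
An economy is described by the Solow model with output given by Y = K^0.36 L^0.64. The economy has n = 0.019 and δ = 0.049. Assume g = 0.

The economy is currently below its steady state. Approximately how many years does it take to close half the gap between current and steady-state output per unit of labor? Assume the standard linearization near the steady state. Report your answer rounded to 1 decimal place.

Near the steady state the convergence rate is λ = (1 − α)(n + δ).
λ = (1 − 0.36) × 0.068 = 0.64 × 0.068 = 0.04352
Half-life = ln 2 / λ = 0.6931 / 0.04352 ≈ 15.93 years

half-life ≈ 15.9 years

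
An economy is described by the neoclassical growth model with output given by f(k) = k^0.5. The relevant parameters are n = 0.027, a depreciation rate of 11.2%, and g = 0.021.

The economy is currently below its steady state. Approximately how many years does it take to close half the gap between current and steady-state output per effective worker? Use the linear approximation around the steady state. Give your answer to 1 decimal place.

t_½ ≈ 8.7 years

Near the steady state the convergence rate is λ = (1 − α)(n + g + δ).
λ = (1 − 0.5) × 0.160 = 0.5 × 0.160 = 0.0800
Half-life = ln 2 / λ = 0.6931 / 0.0800 ≈ 8.66 years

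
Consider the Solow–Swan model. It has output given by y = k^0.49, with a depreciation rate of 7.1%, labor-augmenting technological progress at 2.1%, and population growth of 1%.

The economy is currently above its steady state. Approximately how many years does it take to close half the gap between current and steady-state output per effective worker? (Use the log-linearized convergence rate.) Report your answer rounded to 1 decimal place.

Near the steady state the convergence rate is λ = (1 − α)(n + g + δ).
λ = (1 − 0.49) × 0.102 = 0.51 × 0.102 = 0.05202
Half-life = ln 2 / λ = 0.6931 / 0.05202 ≈ 13.32 years

half-life ≈ 13.3 years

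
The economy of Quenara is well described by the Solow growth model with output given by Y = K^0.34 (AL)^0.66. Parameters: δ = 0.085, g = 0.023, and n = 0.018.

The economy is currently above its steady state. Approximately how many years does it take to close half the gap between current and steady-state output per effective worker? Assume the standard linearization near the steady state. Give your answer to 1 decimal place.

t_½ ≈ 8.3 years

Near the steady state the convergence rate is λ = (1 − α)(n + g + δ).
λ = (1 − 0.34) × 0.126 = 0.66 × 0.126 = 0.08316
Half-life = ln 2 / λ = 0.6931 / 0.08316 ≈ 8.33 years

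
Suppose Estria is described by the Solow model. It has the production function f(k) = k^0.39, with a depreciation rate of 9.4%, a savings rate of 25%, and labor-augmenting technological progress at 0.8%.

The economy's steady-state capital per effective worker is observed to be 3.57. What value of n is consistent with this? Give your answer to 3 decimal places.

At the steady state, Δk = 0, so s·k^α = (n + g + δ)·k.
So s / (n + g + δ) = (k*)^(1−α) = 3.57^0.61 = 2.1733.
Therefore n + g + δ = s / 2.1733 = 0.25 / 2.1733 = 0.1150, so n = 0.1150 − 0.102 = 0.0130.

n ≈ 0.013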